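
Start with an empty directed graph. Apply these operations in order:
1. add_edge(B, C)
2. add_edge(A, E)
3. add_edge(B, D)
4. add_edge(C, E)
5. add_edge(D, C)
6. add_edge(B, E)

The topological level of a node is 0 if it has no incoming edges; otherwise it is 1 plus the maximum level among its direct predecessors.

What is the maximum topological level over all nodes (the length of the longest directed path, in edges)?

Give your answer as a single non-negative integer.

Answer: 3

Derivation:
Op 1: add_edge(B, C). Edges now: 1
Op 2: add_edge(A, E). Edges now: 2
Op 3: add_edge(B, D). Edges now: 3
Op 4: add_edge(C, E). Edges now: 4
Op 5: add_edge(D, C). Edges now: 5
Op 6: add_edge(B, E). Edges now: 6
Compute levels (Kahn BFS):
  sources (in-degree 0): A, B
  process A: level=0
    A->E: in-degree(E)=2, level(E)>=1
  process B: level=0
    B->C: in-degree(C)=1, level(C)>=1
    B->D: in-degree(D)=0, level(D)=1, enqueue
    B->E: in-degree(E)=1, level(E)>=1
  process D: level=1
    D->C: in-degree(C)=0, level(C)=2, enqueue
  process C: level=2
    C->E: in-degree(E)=0, level(E)=3, enqueue
  process E: level=3
All levels: A:0, B:0, C:2, D:1, E:3
max level = 3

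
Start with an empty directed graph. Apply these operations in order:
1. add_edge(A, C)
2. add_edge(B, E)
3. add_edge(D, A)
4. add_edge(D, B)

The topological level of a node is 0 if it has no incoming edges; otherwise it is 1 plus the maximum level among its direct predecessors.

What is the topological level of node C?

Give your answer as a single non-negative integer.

Answer: 2

Derivation:
Op 1: add_edge(A, C). Edges now: 1
Op 2: add_edge(B, E). Edges now: 2
Op 3: add_edge(D, A). Edges now: 3
Op 4: add_edge(D, B). Edges now: 4
Compute levels (Kahn BFS):
  sources (in-degree 0): D
  process D: level=0
    D->A: in-degree(A)=0, level(A)=1, enqueue
    D->B: in-degree(B)=0, level(B)=1, enqueue
  process A: level=1
    A->C: in-degree(C)=0, level(C)=2, enqueue
  process B: level=1
    B->E: in-degree(E)=0, level(E)=2, enqueue
  process C: level=2
  process E: level=2
All levels: A:1, B:1, C:2, D:0, E:2
level(C) = 2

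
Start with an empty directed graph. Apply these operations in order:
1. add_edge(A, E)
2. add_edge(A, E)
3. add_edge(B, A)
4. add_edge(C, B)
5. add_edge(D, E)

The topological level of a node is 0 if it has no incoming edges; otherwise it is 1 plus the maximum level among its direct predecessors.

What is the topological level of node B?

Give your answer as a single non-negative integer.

Answer: 1

Derivation:
Op 1: add_edge(A, E). Edges now: 1
Op 2: add_edge(A, E) (duplicate, no change). Edges now: 1
Op 3: add_edge(B, A). Edges now: 2
Op 4: add_edge(C, B). Edges now: 3
Op 5: add_edge(D, E). Edges now: 4
Compute levels (Kahn BFS):
  sources (in-degree 0): C, D
  process C: level=0
    C->B: in-degree(B)=0, level(B)=1, enqueue
  process D: level=0
    D->E: in-degree(E)=1, level(E)>=1
  process B: level=1
    B->A: in-degree(A)=0, level(A)=2, enqueue
  process A: level=2
    A->E: in-degree(E)=0, level(E)=3, enqueue
  process E: level=3
All levels: A:2, B:1, C:0, D:0, E:3
level(B) = 1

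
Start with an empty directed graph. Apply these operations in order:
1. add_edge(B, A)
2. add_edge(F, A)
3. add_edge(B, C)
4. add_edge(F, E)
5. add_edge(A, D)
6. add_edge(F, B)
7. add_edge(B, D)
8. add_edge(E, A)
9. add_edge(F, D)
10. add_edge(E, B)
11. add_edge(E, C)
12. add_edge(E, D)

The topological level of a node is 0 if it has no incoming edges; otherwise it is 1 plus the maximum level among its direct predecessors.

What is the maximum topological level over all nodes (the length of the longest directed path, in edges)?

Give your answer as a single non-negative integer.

Answer: 4

Derivation:
Op 1: add_edge(B, A). Edges now: 1
Op 2: add_edge(F, A). Edges now: 2
Op 3: add_edge(B, C). Edges now: 3
Op 4: add_edge(F, E). Edges now: 4
Op 5: add_edge(A, D). Edges now: 5
Op 6: add_edge(F, B). Edges now: 6
Op 7: add_edge(B, D). Edges now: 7
Op 8: add_edge(E, A). Edges now: 8
Op 9: add_edge(F, D). Edges now: 9
Op 10: add_edge(E, B). Edges now: 10
Op 11: add_edge(E, C). Edges now: 11
Op 12: add_edge(E, D). Edges now: 12
Compute levels (Kahn BFS):
  sources (in-degree 0): F
  process F: level=0
    F->A: in-degree(A)=2, level(A)>=1
    F->B: in-degree(B)=1, level(B)>=1
    F->D: in-degree(D)=3, level(D)>=1
    F->E: in-degree(E)=0, level(E)=1, enqueue
  process E: level=1
    E->A: in-degree(A)=1, level(A)>=2
    E->B: in-degree(B)=0, level(B)=2, enqueue
    E->C: in-degree(C)=1, level(C)>=2
    E->D: in-degree(D)=2, level(D)>=2
  process B: level=2
    B->A: in-degree(A)=0, level(A)=3, enqueue
    B->C: in-degree(C)=0, level(C)=3, enqueue
    B->D: in-degree(D)=1, level(D)>=3
  process A: level=3
    A->D: in-degree(D)=0, level(D)=4, enqueue
  process C: level=3
  process D: level=4
All levels: A:3, B:2, C:3, D:4, E:1, F:0
max level = 4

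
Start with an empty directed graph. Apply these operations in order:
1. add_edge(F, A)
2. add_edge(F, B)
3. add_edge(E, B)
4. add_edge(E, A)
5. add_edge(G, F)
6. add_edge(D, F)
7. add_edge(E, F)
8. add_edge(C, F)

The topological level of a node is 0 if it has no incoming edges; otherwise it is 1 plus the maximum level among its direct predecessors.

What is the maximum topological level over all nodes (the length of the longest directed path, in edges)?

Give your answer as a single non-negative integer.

Answer: 2

Derivation:
Op 1: add_edge(F, A). Edges now: 1
Op 2: add_edge(F, B). Edges now: 2
Op 3: add_edge(E, B). Edges now: 3
Op 4: add_edge(E, A). Edges now: 4
Op 5: add_edge(G, F). Edges now: 5
Op 6: add_edge(D, F). Edges now: 6
Op 7: add_edge(E, F). Edges now: 7
Op 8: add_edge(C, F). Edges now: 8
Compute levels (Kahn BFS):
  sources (in-degree 0): C, D, E, G
  process C: level=0
    C->F: in-degree(F)=3, level(F)>=1
  process D: level=0
    D->F: in-degree(F)=2, level(F)>=1
  process E: level=0
    E->A: in-degree(A)=1, level(A)>=1
    E->B: in-degree(B)=1, level(B)>=1
    E->F: in-degree(F)=1, level(F)>=1
  process G: level=0
    G->F: in-degree(F)=0, level(F)=1, enqueue
  process F: level=1
    F->A: in-degree(A)=0, level(A)=2, enqueue
    F->B: in-degree(B)=0, level(B)=2, enqueue
  process A: level=2
  process B: level=2
All levels: A:2, B:2, C:0, D:0, E:0, F:1, G:0
max level = 2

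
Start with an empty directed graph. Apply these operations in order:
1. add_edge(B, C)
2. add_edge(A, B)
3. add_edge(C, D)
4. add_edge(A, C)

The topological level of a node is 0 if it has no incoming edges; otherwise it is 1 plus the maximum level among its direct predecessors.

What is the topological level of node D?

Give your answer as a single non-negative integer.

Op 1: add_edge(B, C). Edges now: 1
Op 2: add_edge(A, B). Edges now: 2
Op 3: add_edge(C, D). Edges now: 3
Op 4: add_edge(A, C). Edges now: 4
Compute levels (Kahn BFS):
  sources (in-degree 0): A
  process A: level=0
    A->B: in-degree(B)=0, level(B)=1, enqueue
    A->C: in-degree(C)=1, level(C)>=1
  process B: level=1
    B->C: in-degree(C)=0, level(C)=2, enqueue
  process C: level=2
    C->D: in-degree(D)=0, level(D)=3, enqueue
  process D: level=3
All levels: A:0, B:1, C:2, D:3
level(D) = 3

Answer: 3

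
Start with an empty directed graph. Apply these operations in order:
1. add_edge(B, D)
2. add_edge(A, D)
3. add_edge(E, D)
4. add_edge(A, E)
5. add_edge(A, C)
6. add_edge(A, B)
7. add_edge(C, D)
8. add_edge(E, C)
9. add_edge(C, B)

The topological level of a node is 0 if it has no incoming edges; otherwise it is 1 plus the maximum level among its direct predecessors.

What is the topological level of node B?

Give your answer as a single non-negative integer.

Op 1: add_edge(B, D). Edges now: 1
Op 2: add_edge(A, D). Edges now: 2
Op 3: add_edge(E, D). Edges now: 3
Op 4: add_edge(A, E). Edges now: 4
Op 5: add_edge(A, C). Edges now: 5
Op 6: add_edge(A, B). Edges now: 6
Op 7: add_edge(C, D). Edges now: 7
Op 8: add_edge(E, C). Edges now: 8
Op 9: add_edge(C, B). Edges now: 9
Compute levels (Kahn BFS):
  sources (in-degree 0): A
  process A: level=0
    A->B: in-degree(B)=1, level(B)>=1
    A->C: in-degree(C)=1, level(C)>=1
    A->D: in-degree(D)=3, level(D)>=1
    A->E: in-degree(E)=0, level(E)=1, enqueue
  process E: level=1
    E->C: in-degree(C)=0, level(C)=2, enqueue
    E->D: in-degree(D)=2, level(D)>=2
  process C: level=2
    C->B: in-degree(B)=0, level(B)=3, enqueue
    C->D: in-degree(D)=1, level(D)>=3
  process B: level=3
    B->D: in-degree(D)=0, level(D)=4, enqueue
  process D: level=4
All levels: A:0, B:3, C:2, D:4, E:1
level(B) = 3

Answer: 3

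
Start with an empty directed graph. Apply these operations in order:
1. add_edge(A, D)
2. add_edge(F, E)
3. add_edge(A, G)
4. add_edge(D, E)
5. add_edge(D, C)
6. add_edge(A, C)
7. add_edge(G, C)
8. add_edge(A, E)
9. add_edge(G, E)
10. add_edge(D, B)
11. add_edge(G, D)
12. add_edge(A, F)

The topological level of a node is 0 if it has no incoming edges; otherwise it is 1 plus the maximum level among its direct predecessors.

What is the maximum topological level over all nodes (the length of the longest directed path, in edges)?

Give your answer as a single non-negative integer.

Answer: 3

Derivation:
Op 1: add_edge(A, D). Edges now: 1
Op 2: add_edge(F, E). Edges now: 2
Op 3: add_edge(A, G). Edges now: 3
Op 4: add_edge(D, E). Edges now: 4
Op 5: add_edge(D, C). Edges now: 5
Op 6: add_edge(A, C). Edges now: 6
Op 7: add_edge(G, C). Edges now: 7
Op 8: add_edge(A, E). Edges now: 8
Op 9: add_edge(G, E). Edges now: 9
Op 10: add_edge(D, B). Edges now: 10
Op 11: add_edge(G, D). Edges now: 11
Op 12: add_edge(A, F). Edges now: 12
Compute levels (Kahn BFS):
  sources (in-degree 0): A
  process A: level=0
    A->C: in-degree(C)=2, level(C)>=1
    A->D: in-degree(D)=1, level(D)>=1
    A->E: in-degree(E)=3, level(E)>=1
    A->F: in-degree(F)=0, level(F)=1, enqueue
    A->G: in-degree(G)=0, level(G)=1, enqueue
  process F: level=1
    F->E: in-degree(E)=2, level(E)>=2
  process G: level=1
    G->C: in-degree(C)=1, level(C)>=2
    G->D: in-degree(D)=0, level(D)=2, enqueue
    G->E: in-degree(E)=1, level(E)>=2
  process D: level=2
    D->B: in-degree(B)=0, level(B)=3, enqueue
    D->C: in-degree(C)=0, level(C)=3, enqueue
    D->E: in-degree(E)=0, level(E)=3, enqueue
  process B: level=3
  process C: level=3
  process E: level=3
All levels: A:0, B:3, C:3, D:2, E:3, F:1, G:1
max level = 3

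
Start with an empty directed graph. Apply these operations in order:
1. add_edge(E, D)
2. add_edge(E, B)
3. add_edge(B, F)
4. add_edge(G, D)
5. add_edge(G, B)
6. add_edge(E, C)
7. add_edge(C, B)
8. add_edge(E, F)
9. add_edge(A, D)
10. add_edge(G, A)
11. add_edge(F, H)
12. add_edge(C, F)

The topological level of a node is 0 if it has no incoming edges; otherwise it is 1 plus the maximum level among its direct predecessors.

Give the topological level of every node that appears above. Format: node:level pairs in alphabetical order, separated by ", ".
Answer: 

Answer: A:1, B:2, C:1, D:2, E:0, F:3, G:0, H:4

Derivation:
Op 1: add_edge(E, D). Edges now: 1
Op 2: add_edge(E, B). Edges now: 2
Op 3: add_edge(B, F). Edges now: 3
Op 4: add_edge(G, D). Edges now: 4
Op 5: add_edge(G, B). Edges now: 5
Op 6: add_edge(E, C). Edges now: 6
Op 7: add_edge(C, B). Edges now: 7
Op 8: add_edge(E, F). Edges now: 8
Op 9: add_edge(A, D). Edges now: 9
Op 10: add_edge(G, A). Edges now: 10
Op 11: add_edge(F, H). Edges now: 11
Op 12: add_edge(C, F). Edges now: 12
Compute levels (Kahn BFS):
  sources (in-degree 0): E, G
  process E: level=0
    E->B: in-degree(B)=2, level(B)>=1
    E->C: in-degree(C)=0, level(C)=1, enqueue
    E->D: in-degree(D)=2, level(D)>=1
    E->F: in-degree(F)=2, level(F)>=1
  process G: level=0
    G->A: in-degree(A)=0, level(A)=1, enqueue
    G->B: in-degree(B)=1, level(B)>=1
    G->D: in-degree(D)=1, level(D)>=1
  process C: level=1
    C->B: in-degree(B)=0, level(B)=2, enqueue
    C->F: in-degree(F)=1, level(F)>=2
  process A: level=1
    A->D: in-degree(D)=0, level(D)=2, enqueue
  process B: level=2
    B->F: in-degree(F)=0, level(F)=3, enqueue
  process D: level=2
  process F: level=3
    F->H: in-degree(H)=0, level(H)=4, enqueue
  process H: level=4
All levels: A:1, B:2, C:1, D:2, E:0, F:3, G:0, H:4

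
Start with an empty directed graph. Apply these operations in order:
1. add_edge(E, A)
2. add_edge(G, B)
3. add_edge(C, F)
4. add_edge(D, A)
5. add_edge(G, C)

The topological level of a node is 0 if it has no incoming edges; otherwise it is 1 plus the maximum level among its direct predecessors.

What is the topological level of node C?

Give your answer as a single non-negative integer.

Answer: 1

Derivation:
Op 1: add_edge(E, A). Edges now: 1
Op 2: add_edge(G, B). Edges now: 2
Op 3: add_edge(C, F). Edges now: 3
Op 4: add_edge(D, A). Edges now: 4
Op 5: add_edge(G, C). Edges now: 5
Compute levels (Kahn BFS):
  sources (in-degree 0): D, E, G
  process D: level=0
    D->A: in-degree(A)=1, level(A)>=1
  process E: level=0
    E->A: in-degree(A)=0, level(A)=1, enqueue
  process G: level=0
    G->B: in-degree(B)=0, level(B)=1, enqueue
    G->C: in-degree(C)=0, level(C)=1, enqueue
  process A: level=1
  process B: level=1
  process C: level=1
    C->F: in-degree(F)=0, level(F)=2, enqueue
  process F: level=2
All levels: A:1, B:1, C:1, D:0, E:0, F:2, G:0
level(C) = 1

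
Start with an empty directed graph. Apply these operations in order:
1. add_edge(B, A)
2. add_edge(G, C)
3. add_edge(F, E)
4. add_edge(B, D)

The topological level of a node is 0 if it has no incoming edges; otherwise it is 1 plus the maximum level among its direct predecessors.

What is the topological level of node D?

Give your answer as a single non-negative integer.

Op 1: add_edge(B, A). Edges now: 1
Op 2: add_edge(G, C). Edges now: 2
Op 3: add_edge(F, E). Edges now: 3
Op 4: add_edge(B, D). Edges now: 4
Compute levels (Kahn BFS):
  sources (in-degree 0): B, F, G
  process B: level=0
    B->A: in-degree(A)=0, level(A)=1, enqueue
    B->D: in-degree(D)=0, level(D)=1, enqueue
  process F: level=0
    F->E: in-degree(E)=0, level(E)=1, enqueue
  process G: level=0
    G->C: in-degree(C)=0, level(C)=1, enqueue
  process A: level=1
  process D: level=1
  process E: level=1
  process C: level=1
All levels: A:1, B:0, C:1, D:1, E:1, F:0, G:0
level(D) = 1

Answer: 1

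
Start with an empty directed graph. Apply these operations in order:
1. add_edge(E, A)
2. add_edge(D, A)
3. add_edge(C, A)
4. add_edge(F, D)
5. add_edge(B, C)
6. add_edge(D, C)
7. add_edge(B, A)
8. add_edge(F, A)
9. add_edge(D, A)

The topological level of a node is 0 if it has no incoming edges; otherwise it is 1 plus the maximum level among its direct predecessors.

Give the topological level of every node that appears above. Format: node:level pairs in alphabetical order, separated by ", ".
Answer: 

Op 1: add_edge(E, A). Edges now: 1
Op 2: add_edge(D, A). Edges now: 2
Op 3: add_edge(C, A). Edges now: 3
Op 4: add_edge(F, D). Edges now: 4
Op 5: add_edge(B, C). Edges now: 5
Op 6: add_edge(D, C). Edges now: 6
Op 7: add_edge(B, A). Edges now: 7
Op 8: add_edge(F, A). Edges now: 8
Op 9: add_edge(D, A) (duplicate, no change). Edges now: 8
Compute levels (Kahn BFS):
  sources (in-degree 0): B, E, F
  process B: level=0
    B->A: in-degree(A)=4, level(A)>=1
    B->C: in-degree(C)=1, level(C)>=1
  process E: level=0
    E->A: in-degree(A)=3, level(A)>=1
  process F: level=0
    F->A: in-degree(A)=2, level(A)>=1
    F->D: in-degree(D)=0, level(D)=1, enqueue
  process D: level=1
    D->A: in-degree(A)=1, level(A)>=2
    D->C: in-degree(C)=0, level(C)=2, enqueue
  process C: level=2
    C->A: in-degree(A)=0, level(A)=3, enqueue
  process A: level=3
All levels: A:3, B:0, C:2, D:1, E:0, F:0

Answer: A:3, B:0, C:2, D:1, E:0, F:0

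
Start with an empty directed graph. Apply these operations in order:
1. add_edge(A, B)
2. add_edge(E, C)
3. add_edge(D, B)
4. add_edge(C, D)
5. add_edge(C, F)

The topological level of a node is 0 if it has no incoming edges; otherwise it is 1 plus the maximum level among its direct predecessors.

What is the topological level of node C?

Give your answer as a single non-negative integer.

Op 1: add_edge(A, B). Edges now: 1
Op 2: add_edge(E, C). Edges now: 2
Op 3: add_edge(D, B). Edges now: 3
Op 4: add_edge(C, D). Edges now: 4
Op 5: add_edge(C, F). Edges now: 5
Compute levels (Kahn BFS):
  sources (in-degree 0): A, E
  process A: level=0
    A->B: in-degree(B)=1, level(B)>=1
  process E: level=0
    E->C: in-degree(C)=0, level(C)=1, enqueue
  process C: level=1
    C->D: in-degree(D)=0, level(D)=2, enqueue
    C->F: in-degree(F)=0, level(F)=2, enqueue
  process D: level=2
    D->B: in-degree(B)=0, level(B)=3, enqueue
  process F: level=2
  process B: level=3
All levels: A:0, B:3, C:1, D:2, E:0, F:2
level(C) = 1

Answer: 1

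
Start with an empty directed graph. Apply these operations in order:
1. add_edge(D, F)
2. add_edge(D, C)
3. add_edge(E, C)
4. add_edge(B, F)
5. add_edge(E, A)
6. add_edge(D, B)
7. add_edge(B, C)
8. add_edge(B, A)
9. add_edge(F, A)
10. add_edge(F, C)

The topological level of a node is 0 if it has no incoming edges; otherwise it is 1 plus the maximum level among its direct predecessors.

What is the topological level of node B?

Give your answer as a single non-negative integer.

Op 1: add_edge(D, F). Edges now: 1
Op 2: add_edge(D, C). Edges now: 2
Op 3: add_edge(E, C). Edges now: 3
Op 4: add_edge(B, F). Edges now: 4
Op 5: add_edge(E, A). Edges now: 5
Op 6: add_edge(D, B). Edges now: 6
Op 7: add_edge(B, C). Edges now: 7
Op 8: add_edge(B, A). Edges now: 8
Op 9: add_edge(F, A). Edges now: 9
Op 10: add_edge(F, C). Edges now: 10
Compute levels (Kahn BFS):
  sources (in-degree 0): D, E
  process D: level=0
    D->B: in-degree(B)=0, level(B)=1, enqueue
    D->C: in-degree(C)=3, level(C)>=1
    D->F: in-degree(F)=1, level(F)>=1
  process E: level=0
    E->A: in-degree(A)=2, level(A)>=1
    E->C: in-degree(C)=2, level(C)>=1
  process B: level=1
    B->A: in-degree(A)=1, level(A)>=2
    B->C: in-degree(C)=1, level(C)>=2
    B->F: in-degree(F)=0, level(F)=2, enqueue
  process F: level=2
    F->A: in-degree(A)=0, level(A)=3, enqueue
    F->C: in-degree(C)=0, level(C)=3, enqueue
  process A: level=3
  process C: level=3
All levels: A:3, B:1, C:3, D:0, E:0, F:2
level(B) = 1

Answer: 1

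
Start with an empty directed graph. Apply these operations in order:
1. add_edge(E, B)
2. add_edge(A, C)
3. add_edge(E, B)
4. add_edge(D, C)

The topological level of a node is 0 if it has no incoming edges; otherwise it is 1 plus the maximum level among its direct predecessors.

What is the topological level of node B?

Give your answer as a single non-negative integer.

Answer: 1

Derivation:
Op 1: add_edge(E, B). Edges now: 1
Op 2: add_edge(A, C). Edges now: 2
Op 3: add_edge(E, B) (duplicate, no change). Edges now: 2
Op 4: add_edge(D, C). Edges now: 3
Compute levels (Kahn BFS):
  sources (in-degree 0): A, D, E
  process A: level=0
    A->C: in-degree(C)=1, level(C)>=1
  process D: level=0
    D->C: in-degree(C)=0, level(C)=1, enqueue
  process E: level=0
    E->B: in-degree(B)=0, level(B)=1, enqueue
  process C: level=1
  process B: level=1
All levels: A:0, B:1, C:1, D:0, E:0
level(B) = 1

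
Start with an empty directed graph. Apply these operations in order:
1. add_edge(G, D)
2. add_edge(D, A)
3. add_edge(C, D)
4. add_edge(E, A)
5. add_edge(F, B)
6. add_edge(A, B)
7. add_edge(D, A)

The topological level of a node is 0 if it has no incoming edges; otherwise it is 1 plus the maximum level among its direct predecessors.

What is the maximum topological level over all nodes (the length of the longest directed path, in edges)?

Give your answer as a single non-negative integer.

Op 1: add_edge(G, D). Edges now: 1
Op 2: add_edge(D, A). Edges now: 2
Op 3: add_edge(C, D). Edges now: 3
Op 4: add_edge(E, A). Edges now: 4
Op 5: add_edge(F, B). Edges now: 5
Op 6: add_edge(A, B). Edges now: 6
Op 7: add_edge(D, A) (duplicate, no change). Edges now: 6
Compute levels (Kahn BFS):
  sources (in-degree 0): C, E, F, G
  process C: level=0
    C->D: in-degree(D)=1, level(D)>=1
  process E: level=0
    E->A: in-degree(A)=1, level(A)>=1
  process F: level=0
    F->B: in-degree(B)=1, level(B)>=1
  process G: level=0
    G->D: in-degree(D)=0, level(D)=1, enqueue
  process D: level=1
    D->A: in-degree(A)=0, level(A)=2, enqueue
  process A: level=2
    A->B: in-degree(B)=0, level(B)=3, enqueue
  process B: level=3
All levels: A:2, B:3, C:0, D:1, E:0, F:0, G:0
max level = 3

Answer: 3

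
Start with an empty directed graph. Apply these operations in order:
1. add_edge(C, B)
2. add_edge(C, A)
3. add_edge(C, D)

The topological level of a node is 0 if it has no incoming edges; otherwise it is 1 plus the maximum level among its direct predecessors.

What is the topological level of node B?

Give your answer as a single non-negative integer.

Answer: 1

Derivation:
Op 1: add_edge(C, B). Edges now: 1
Op 2: add_edge(C, A). Edges now: 2
Op 3: add_edge(C, D). Edges now: 3
Compute levels (Kahn BFS):
  sources (in-degree 0): C
  process C: level=0
    C->A: in-degree(A)=0, level(A)=1, enqueue
    C->B: in-degree(B)=0, level(B)=1, enqueue
    C->D: in-degree(D)=0, level(D)=1, enqueue
  process A: level=1
  process B: level=1
  process D: level=1
All levels: A:1, B:1, C:0, D:1
level(B) = 1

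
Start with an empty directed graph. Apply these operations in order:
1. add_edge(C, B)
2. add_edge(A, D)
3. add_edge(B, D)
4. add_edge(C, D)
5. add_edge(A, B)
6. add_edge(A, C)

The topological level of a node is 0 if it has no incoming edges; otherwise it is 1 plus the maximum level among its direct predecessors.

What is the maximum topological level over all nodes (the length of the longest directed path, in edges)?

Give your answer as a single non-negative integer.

Answer: 3

Derivation:
Op 1: add_edge(C, B). Edges now: 1
Op 2: add_edge(A, D). Edges now: 2
Op 3: add_edge(B, D). Edges now: 3
Op 4: add_edge(C, D). Edges now: 4
Op 5: add_edge(A, B). Edges now: 5
Op 6: add_edge(A, C). Edges now: 6
Compute levels (Kahn BFS):
  sources (in-degree 0): A
  process A: level=0
    A->B: in-degree(B)=1, level(B)>=1
    A->C: in-degree(C)=0, level(C)=1, enqueue
    A->D: in-degree(D)=2, level(D)>=1
  process C: level=1
    C->B: in-degree(B)=0, level(B)=2, enqueue
    C->D: in-degree(D)=1, level(D)>=2
  process B: level=2
    B->D: in-degree(D)=0, level(D)=3, enqueue
  process D: level=3
All levels: A:0, B:2, C:1, D:3
max level = 3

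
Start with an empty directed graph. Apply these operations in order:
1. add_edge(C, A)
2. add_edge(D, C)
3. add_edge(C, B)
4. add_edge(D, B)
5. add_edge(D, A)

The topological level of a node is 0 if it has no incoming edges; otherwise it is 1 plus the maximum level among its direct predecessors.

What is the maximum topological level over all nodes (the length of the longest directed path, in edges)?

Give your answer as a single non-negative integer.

Op 1: add_edge(C, A). Edges now: 1
Op 2: add_edge(D, C). Edges now: 2
Op 3: add_edge(C, B). Edges now: 3
Op 4: add_edge(D, B). Edges now: 4
Op 5: add_edge(D, A). Edges now: 5
Compute levels (Kahn BFS):
  sources (in-degree 0): D
  process D: level=0
    D->A: in-degree(A)=1, level(A)>=1
    D->B: in-degree(B)=1, level(B)>=1
    D->C: in-degree(C)=0, level(C)=1, enqueue
  process C: level=1
    C->A: in-degree(A)=0, level(A)=2, enqueue
    C->B: in-degree(B)=0, level(B)=2, enqueue
  process A: level=2
  process B: level=2
All levels: A:2, B:2, C:1, D:0
max level = 2

Answer: 2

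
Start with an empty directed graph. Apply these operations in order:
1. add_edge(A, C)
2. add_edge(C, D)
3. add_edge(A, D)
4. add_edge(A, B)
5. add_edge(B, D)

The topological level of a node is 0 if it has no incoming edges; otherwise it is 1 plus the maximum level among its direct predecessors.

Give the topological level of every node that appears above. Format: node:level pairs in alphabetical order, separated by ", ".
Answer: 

Op 1: add_edge(A, C). Edges now: 1
Op 2: add_edge(C, D). Edges now: 2
Op 3: add_edge(A, D). Edges now: 3
Op 4: add_edge(A, B). Edges now: 4
Op 5: add_edge(B, D). Edges now: 5
Compute levels (Kahn BFS):
  sources (in-degree 0): A
  process A: level=0
    A->B: in-degree(B)=0, level(B)=1, enqueue
    A->C: in-degree(C)=0, level(C)=1, enqueue
    A->D: in-degree(D)=2, level(D)>=1
  process B: level=1
    B->D: in-degree(D)=1, level(D)>=2
  process C: level=1
    C->D: in-degree(D)=0, level(D)=2, enqueue
  process D: level=2
All levels: A:0, B:1, C:1, D:2

Answer: A:0, B:1, C:1, D:2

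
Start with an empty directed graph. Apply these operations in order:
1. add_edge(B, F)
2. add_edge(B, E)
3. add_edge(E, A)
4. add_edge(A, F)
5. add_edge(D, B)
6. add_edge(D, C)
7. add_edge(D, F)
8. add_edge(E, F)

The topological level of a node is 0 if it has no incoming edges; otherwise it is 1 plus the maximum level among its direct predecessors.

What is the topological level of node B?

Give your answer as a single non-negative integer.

Op 1: add_edge(B, F). Edges now: 1
Op 2: add_edge(B, E). Edges now: 2
Op 3: add_edge(E, A). Edges now: 3
Op 4: add_edge(A, F). Edges now: 4
Op 5: add_edge(D, B). Edges now: 5
Op 6: add_edge(D, C). Edges now: 6
Op 7: add_edge(D, F). Edges now: 7
Op 8: add_edge(E, F). Edges now: 8
Compute levels (Kahn BFS):
  sources (in-degree 0): D
  process D: level=0
    D->B: in-degree(B)=0, level(B)=1, enqueue
    D->C: in-degree(C)=0, level(C)=1, enqueue
    D->F: in-degree(F)=3, level(F)>=1
  process B: level=1
    B->E: in-degree(E)=0, level(E)=2, enqueue
    B->F: in-degree(F)=2, level(F)>=2
  process C: level=1
  process E: level=2
    E->A: in-degree(A)=0, level(A)=3, enqueue
    E->F: in-degree(F)=1, level(F)>=3
  process A: level=3
    A->F: in-degree(F)=0, level(F)=4, enqueue
  process F: level=4
All levels: A:3, B:1, C:1, D:0, E:2, F:4
level(B) = 1

Answer: 1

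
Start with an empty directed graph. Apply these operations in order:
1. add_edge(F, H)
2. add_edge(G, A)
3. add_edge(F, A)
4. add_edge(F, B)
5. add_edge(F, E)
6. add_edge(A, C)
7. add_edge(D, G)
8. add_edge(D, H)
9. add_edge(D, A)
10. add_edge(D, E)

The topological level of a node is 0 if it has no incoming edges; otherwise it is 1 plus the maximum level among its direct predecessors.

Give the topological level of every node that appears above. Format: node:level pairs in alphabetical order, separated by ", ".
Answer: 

Answer: A:2, B:1, C:3, D:0, E:1, F:0, G:1, H:1

Derivation:
Op 1: add_edge(F, H). Edges now: 1
Op 2: add_edge(G, A). Edges now: 2
Op 3: add_edge(F, A). Edges now: 3
Op 4: add_edge(F, B). Edges now: 4
Op 5: add_edge(F, E). Edges now: 5
Op 6: add_edge(A, C). Edges now: 6
Op 7: add_edge(D, G). Edges now: 7
Op 8: add_edge(D, H). Edges now: 8
Op 9: add_edge(D, A). Edges now: 9
Op 10: add_edge(D, E). Edges now: 10
Compute levels (Kahn BFS):
  sources (in-degree 0): D, F
  process D: level=0
    D->A: in-degree(A)=2, level(A)>=1
    D->E: in-degree(E)=1, level(E)>=1
    D->G: in-degree(G)=0, level(G)=1, enqueue
    D->H: in-degree(H)=1, level(H)>=1
  process F: level=0
    F->A: in-degree(A)=1, level(A)>=1
    F->B: in-degree(B)=0, level(B)=1, enqueue
    F->E: in-degree(E)=0, level(E)=1, enqueue
    F->H: in-degree(H)=0, level(H)=1, enqueue
  process G: level=1
    G->A: in-degree(A)=0, level(A)=2, enqueue
  process B: level=1
  process E: level=1
  process H: level=1
  process A: level=2
    A->C: in-degree(C)=0, level(C)=3, enqueue
  process C: level=3
All levels: A:2, B:1, C:3, D:0, E:1, F:0, G:1, H:1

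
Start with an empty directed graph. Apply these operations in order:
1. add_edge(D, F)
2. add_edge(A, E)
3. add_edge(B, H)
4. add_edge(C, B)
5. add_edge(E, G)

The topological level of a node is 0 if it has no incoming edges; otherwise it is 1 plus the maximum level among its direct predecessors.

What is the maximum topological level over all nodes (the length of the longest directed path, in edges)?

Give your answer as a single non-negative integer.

Answer: 2

Derivation:
Op 1: add_edge(D, F). Edges now: 1
Op 2: add_edge(A, E). Edges now: 2
Op 3: add_edge(B, H). Edges now: 3
Op 4: add_edge(C, B). Edges now: 4
Op 5: add_edge(E, G). Edges now: 5
Compute levels (Kahn BFS):
  sources (in-degree 0): A, C, D
  process A: level=0
    A->E: in-degree(E)=0, level(E)=1, enqueue
  process C: level=0
    C->B: in-degree(B)=0, level(B)=1, enqueue
  process D: level=0
    D->F: in-degree(F)=0, level(F)=1, enqueue
  process E: level=1
    E->G: in-degree(G)=0, level(G)=2, enqueue
  process B: level=1
    B->H: in-degree(H)=0, level(H)=2, enqueue
  process F: level=1
  process G: level=2
  process H: level=2
All levels: A:0, B:1, C:0, D:0, E:1, F:1, G:2, H:2
max level = 2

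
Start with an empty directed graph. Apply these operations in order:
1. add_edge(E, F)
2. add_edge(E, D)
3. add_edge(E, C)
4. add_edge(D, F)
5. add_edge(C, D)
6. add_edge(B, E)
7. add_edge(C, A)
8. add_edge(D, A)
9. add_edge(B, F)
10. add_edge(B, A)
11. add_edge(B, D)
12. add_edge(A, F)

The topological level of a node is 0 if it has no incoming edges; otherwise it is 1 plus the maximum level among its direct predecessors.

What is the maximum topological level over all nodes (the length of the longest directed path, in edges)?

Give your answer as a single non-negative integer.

Answer: 5

Derivation:
Op 1: add_edge(E, F). Edges now: 1
Op 2: add_edge(E, D). Edges now: 2
Op 3: add_edge(E, C). Edges now: 3
Op 4: add_edge(D, F). Edges now: 4
Op 5: add_edge(C, D). Edges now: 5
Op 6: add_edge(B, E). Edges now: 6
Op 7: add_edge(C, A). Edges now: 7
Op 8: add_edge(D, A). Edges now: 8
Op 9: add_edge(B, F). Edges now: 9
Op 10: add_edge(B, A). Edges now: 10
Op 11: add_edge(B, D). Edges now: 11
Op 12: add_edge(A, F). Edges now: 12
Compute levels (Kahn BFS):
  sources (in-degree 0): B
  process B: level=0
    B->A: in-degree(A)=2, level(A)>=1
    B->D: in-degree(D)=2, level(D)>=1
    B->E: in-degree(E)=0, level(E)=1, enqueue
    B->F: in-degree(F)=3, level(F)>=1
  process E: level=1
    E->C: in-degree(C)=0, level(C)=2, enqueue
    E->D: in-degree(D)=1, level(D)>=2
    E->F: in-degree(F)=2, level(F)>=2
  process C: level=2
    C->A: in-degree(A)=1, level(A)>=3
    C->D: in-degree(D)=0, level(D)=3, enqueue
  process D: level=3
    D->A: in-degree(A)=0, level(A)=4, enqueue
    D->F: in-degree(F)=1, level(F)>=4
  process A: level=4
    A->F: in-degree(F)=0, level(F)=5, enqueue
  process F: level=5
All levels: A:4, B:0, C:2, D:3, E:1, F:5
max level = 5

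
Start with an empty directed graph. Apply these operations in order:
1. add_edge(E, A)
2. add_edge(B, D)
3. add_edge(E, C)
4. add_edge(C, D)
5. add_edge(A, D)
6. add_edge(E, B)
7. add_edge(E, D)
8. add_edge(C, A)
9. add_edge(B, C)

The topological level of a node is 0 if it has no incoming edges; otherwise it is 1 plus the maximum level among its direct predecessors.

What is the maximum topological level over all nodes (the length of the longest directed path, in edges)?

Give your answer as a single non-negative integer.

Op 1: add_edge(E, A). Edges now: 1
Op 2: add_edge(B, D). Edges now: 2
Op 3: add_edge(E, C). Edges now: 3
Op 4: add_edge(C, D). Edges now: 4
Op 5: add_edge(A, D). Edges now: 5
Op 6: add_edge(E, B). Edges now: 6
Op 7: add_edge(E, D). Edges now: 7
Op 8: add_edge(C, A). Edges now: 8
Op 9: add_edge(B, C). Edges now: 9
Compute levels (Kahn BFS):
  sources (in-degree 0): E
  process E: level=0
    E->A: in-degree(A)=1, level(A)>=1
    E->B: in-degree(B)=0, level(B)=1, enqueue
    E->C: in-degree(C)=1, level(C)>=1
    E->D: in-degree(D)=3, level(D)>=1
  process B: level=1
    B->C: in-degree(C)=0, level(C)=2, enqueue
    B->D: in-degree(D)=2, level(D)>=2
  process C: level=2
    C->A: in-degree(A)=0, level(A)=3, enqueue
    C->D: in-degree(D)=1, level(D)>=3
  process A: level=3
    A->D: in-degree(D)=0, level(D)=4, enqueue
  process D: level=4
All levels: A:3, B:1, C:2, D:4, E:0
max level = 4

Answer: 4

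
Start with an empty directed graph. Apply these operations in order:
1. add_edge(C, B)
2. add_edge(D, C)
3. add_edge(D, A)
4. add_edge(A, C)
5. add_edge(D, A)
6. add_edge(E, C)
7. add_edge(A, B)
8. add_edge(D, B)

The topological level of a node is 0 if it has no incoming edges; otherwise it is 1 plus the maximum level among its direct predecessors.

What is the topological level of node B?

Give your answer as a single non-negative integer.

Answer: 3

Derivation:
Op 1: add_edge(C, B). Edges now: 1
Op 2: add_edge(D, C). Edges now: 2
Op 3: add_edge(D, A). Edges now: 3
Op 4: add_edge(A, C). Edges now: 4
Op 5: add_edge(D, A) (duplicate, no change). Edges now: 4
Op 6: add_edge(E, C). Edges now: 5
Op 7: add_edge(A, B). Edges now: 6
Op 8: add_edge(D, B). Edges now: 7
Compute levels (Kahn BFS):
  sources (in-degree 0): D, E
  process D: level=0
    D->A: in-degree(A)=0, level(A)=1, enqueue
    D->B: in-degree(B)=2, level(B)>=1
    D->C: in-degree(C)=2, level(C)>=1
  process E: level=0
    E->C: in-degree(C)=1, level(C)>=1
  process A: level=1
    A->B: in-degree(B)=1, level(B)>=2
    A->C: in-degree(C)=0, level(C)=2, enqueue
  process C: level=2
    C->B: in-degree(B)=0, level(B)=3, enqueue
  process B: level=3
All levels: A:1, B:3, C:2, D:0, E:0
level(B) = 3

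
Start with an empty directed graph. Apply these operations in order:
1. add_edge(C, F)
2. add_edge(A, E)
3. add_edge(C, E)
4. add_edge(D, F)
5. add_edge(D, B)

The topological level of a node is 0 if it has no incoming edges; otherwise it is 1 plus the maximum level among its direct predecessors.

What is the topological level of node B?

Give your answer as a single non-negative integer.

Op 1: add_edge(C, F). Edges now: 1
Op 2: add_edge(A, E). Edges now: 2
Op 3: add_edge(C, E). Edges now: 3
Op 4: add_edge(D, F). Edges now: 4
Op 5: add_edge(D, B). Edges now: 5
Compute levels (Kahn BFS):
  sources (in-degree 0): A, C, D
  process A: level=0
    A->E: in-degree(E)=1, level(E)>=1
  process C: level=0
    C->E: in-degree(E)=0, level(E)=1, enqueue
    C->F: in-degree(F)=1, level(F)>=1
  process D: level=0
    D->B: in-degree(B)=0, level(B)=1, enqueue
    D->F: in-degree(F)=0, level(F)=1, enqueue
  process E: level=1
  process B: level=1
  process F: level=1
All levels: A:0, B:1, C:0, D:0, E:1, F:1
level(B) = 1

Answer: 1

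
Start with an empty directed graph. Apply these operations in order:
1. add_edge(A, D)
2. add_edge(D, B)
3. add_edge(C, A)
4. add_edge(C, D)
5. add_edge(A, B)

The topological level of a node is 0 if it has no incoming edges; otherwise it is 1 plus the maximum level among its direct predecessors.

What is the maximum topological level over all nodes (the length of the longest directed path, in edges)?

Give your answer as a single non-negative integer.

Op 1: add_edge(A, D). Edges now: 1
Op 2: add_edge(D, B). Edges now: 2
Op 3: add_edge(C, A). Edges now: 3
Op 4: add_edge(C, D). Edges now: 4
Op 5: add_edge(A, B). Edges now: 5
Compute levels (Kahn BFS):
  sources (in-degree 0): C
  process C: level=0
    C->A: in-degree(A)=0, level(A)=1, enqueue
    C->D: in-degree(D)=1, level(D)>=1
  process A: level=1
    A->B: in-degree(B)=1, level(B)>=2
    A->D: in-degree(D)=0, level(D)=2, enqueue
  process D: level=2
    D->B: in-degree(B)=0, level(B)=3, enqueue
  process B: level=3
All levels: A:1, B:3, C:0, D:2
max level = 3

Answer: 3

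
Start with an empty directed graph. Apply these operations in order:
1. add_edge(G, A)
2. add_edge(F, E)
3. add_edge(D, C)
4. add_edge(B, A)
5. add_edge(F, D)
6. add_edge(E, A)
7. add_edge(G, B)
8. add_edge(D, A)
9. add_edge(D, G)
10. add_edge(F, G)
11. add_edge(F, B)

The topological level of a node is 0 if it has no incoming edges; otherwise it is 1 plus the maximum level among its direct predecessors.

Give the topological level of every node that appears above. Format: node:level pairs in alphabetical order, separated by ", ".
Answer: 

Answer: A:4, B:3, C:2, D:1, E:1, F:0, G:2

Derivation:
Op 1: add_edge(G, A). Edges now: 1
Op 2: add_edge(F, E). Edges now: 2
Op 3: add_edge(D, C). Edges now: 3
Op 4: add_edge(B, A). Edges now: 4
Op 5: add_edge(F, D). Edges now: 5
Op 6: add_edge(E, A). Edges now: 6
Op 7: add_edge(G, B). Edges now: 7
Op 8: add_edge(D, A). Edges now: 8
Op 9: add_edge(D, G). Edges now: 9
Op 10: add_edge(F, G). Edges now: 10
Op 11: add_edge(F, B). Edges now: 11
Compute levels (Kahn BFS):
  sources (in-degree 0): F
  process F: level=0
    F->B: in-degree(B)=1, level(B)>=1
    F->D: in-degree(D)=0, level(D)=1, enqueue
    F->E: in-degree(E)=0, level(E)=1, enqueue
    F->G: in-degree(G)=1, level(G)>=1
  process D: level=1
    D->A: in-degree(A)=3, level(A)>=2
    D->C: in-degree(C)=0, level(C)=2, enqueue
    D->G: in-degree(G)=0, level(G)=2, enqueue
  process E: level=1
    E->A: in-degree(A)=2, level(A)>=2
  process C: level=2
  process G: level=2
    G->A: in-degree(A)=1, level(A)>=3
    G->B: in-degree(B)=0, level(B)=3, enqueue
  process B: level=3
    B->A: in-degree(A)=0, level(A)=4, enqueue
  process A: level=4
All levels: A:4, B:3, C:2, D:1, E:1, F:0, G:2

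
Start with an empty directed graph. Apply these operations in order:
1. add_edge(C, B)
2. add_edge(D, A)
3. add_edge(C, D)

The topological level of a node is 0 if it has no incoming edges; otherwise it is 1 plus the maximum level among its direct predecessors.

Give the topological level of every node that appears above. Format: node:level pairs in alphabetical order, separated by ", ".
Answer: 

Answer: A:2, B:1, C:0, D:1

Derivation:
Op 1: add_edge(C, B). Edges now: 1
Op 2: add_edge(D, A). Edges now: 2
Op 3: add_edge(C, D). Edges now: 3
Compute levels (Kahn BFS):
  sources (in-degree 0): C
  process C: level=0
    C->B: in-degree(B)=0, level(B)=1, enqueue
    C->D: in-degree(D)=0, level(D)=1, enqueue
  process B: level=1
  process D: level=1
    D->A: in-degree(A)=0, level(A)=2, enqueue
  process A: level=2
All levels: A:2, B:1, C:0, D:1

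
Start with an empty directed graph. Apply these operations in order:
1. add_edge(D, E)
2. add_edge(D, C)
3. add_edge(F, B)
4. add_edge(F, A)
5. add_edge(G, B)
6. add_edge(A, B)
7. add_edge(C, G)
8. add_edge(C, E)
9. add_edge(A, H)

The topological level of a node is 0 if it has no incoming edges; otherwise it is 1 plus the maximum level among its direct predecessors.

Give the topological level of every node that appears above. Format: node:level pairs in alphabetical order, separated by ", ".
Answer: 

Answer: A:1, B:3, C:1, D:0, E:2, F:0, G:2, H:2

Derivation:
Op 1: add_edge(D, E). Edges now: 1
Op 2: add_edge(D, C). Edges now: 2
Op 3: add_edge(F, B). Edges now: 3
Op 4: add_edge(F, A). Edges now: 4
Op 5: add_edge(G, B). Edges now: 5
Op 6: add_edge(A, B). Edges now: 6
Op 7: add_edge(C, G). Edges now: 7
Op 8: add_edge(C, E). Edges now: 8
Op 9: add_edge(A, H). Edges now: 9
Compute levels (Kahn BFS):
  sources (in-degree 0): D, F
  process D: level=0
    D->C: in-degree(C)=0, level(C)=1, enqueue
    D->E: in-degree(E)=1, level(E)>=1
  process F: level=0
    F->A: in-degree(A)=0, level(A)=1, enqueue
    F->B: in-degree(B)=2, level(B)>=1
  process C: level=1
    C->E: in-degree(E)=0, level(E)=2, enqueue
    C->G: in-degree(G)=0, level(G)=2, enqueue
  process A: level=1
    A->B: in-degree(B)=1, level(B)>=2
    A->H: in-degree(H)=0, level(H)=2, enqueue
  process E: level=2
  process G: level=2
    G->B: in-degree(B)=0, level(B)=3, enqueue
  process H: level=2
  process B: level=3
All levels: A:1, B:3, C:1, D:0, E:2, F:0, G:2, H:2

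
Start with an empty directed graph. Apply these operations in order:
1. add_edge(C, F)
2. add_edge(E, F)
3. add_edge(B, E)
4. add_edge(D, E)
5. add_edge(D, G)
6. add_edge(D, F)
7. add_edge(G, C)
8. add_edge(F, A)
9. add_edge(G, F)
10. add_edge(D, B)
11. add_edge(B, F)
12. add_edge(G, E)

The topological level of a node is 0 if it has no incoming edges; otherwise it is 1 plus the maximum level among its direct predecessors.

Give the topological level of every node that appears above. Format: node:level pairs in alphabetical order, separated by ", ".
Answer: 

Op 1: add_edge(C, F). Edges now: 1
Op 2: add_edge(E, F). Edges now: 2
Op 3: add_edge(B, E). Edges now: 3
Op 4: add_edge(D, E). Edges now: 4
Op 5: add_edge(D, G). Edges now: 5
Op 6: add_edge(D, F). Edges now: 6
Op 7: add_edge(G, C). Edges now: 7
Op 8: add_edge(F, A). Edges now: 8
Op 9: add_edge(G, F). Edges now: 9
Op 10: add_edge(D, B). Edges now: 10
Op 11: add_edge(B, F). Edges now: 11
Op 12: add_edge(G, E). Edges now: 12
Compute levels (Kahn BFS):
  sources (in-degree 0): D
  process D: level=0
    D->B: in-degree(B)=0, level(B)=1, enqueue
    D->E: in-degree(E)=2, level(E)>=1
    D->F: in-degree(F)=4, level(F)>=1
    D->G: in-degree(G)=0, level(G)=1, enqueue
  process B: level=1
    B->E: in-degree(E)=1, level(E)>=2
    B->F: in-degree(F)=3, level(F)>=2
  process G: level=1
    G->C: in-degree(C)=0, level(C)=2, enqueue
    G->E: in-degree(E)=0, level(E)=2, enqueue
    G->F: in-degree(F)=2, level(F)>=2
  process C: level=2
    C->F: in-degree(F)=1, level(F)>=3
  process E: level=2
    E->F: in-degree(F)=0, level(F)=3, enqueue
  process F: level=3
    F->A: in-degree(A)=0, level(A)=4, enqueue
  process A: level=4
All levels: A:4, B:1, C:2, D:0, E:2, F:3, G:1

Answer: A:4, B:1, C:2, D:0, E:2, F:3, G:1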